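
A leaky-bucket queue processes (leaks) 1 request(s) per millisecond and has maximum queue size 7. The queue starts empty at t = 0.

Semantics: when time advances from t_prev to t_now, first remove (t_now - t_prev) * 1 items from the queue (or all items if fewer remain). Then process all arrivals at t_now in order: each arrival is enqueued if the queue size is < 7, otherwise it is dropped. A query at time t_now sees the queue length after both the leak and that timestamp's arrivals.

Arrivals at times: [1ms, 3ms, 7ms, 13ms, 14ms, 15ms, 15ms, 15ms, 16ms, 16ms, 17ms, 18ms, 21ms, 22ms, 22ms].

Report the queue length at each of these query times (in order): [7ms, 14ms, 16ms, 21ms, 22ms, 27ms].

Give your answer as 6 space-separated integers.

Queue lengths at query times:
  query t=7ms: backlog = 1
  query t=14ms: backlog = 1
  query t=16ms: backlog = 4
  query t=21ms: backlog = 2
  query t=22ms: backlog = 3
  query t=27ms: backlog = 0

Answer: 1 1 4 2 3 0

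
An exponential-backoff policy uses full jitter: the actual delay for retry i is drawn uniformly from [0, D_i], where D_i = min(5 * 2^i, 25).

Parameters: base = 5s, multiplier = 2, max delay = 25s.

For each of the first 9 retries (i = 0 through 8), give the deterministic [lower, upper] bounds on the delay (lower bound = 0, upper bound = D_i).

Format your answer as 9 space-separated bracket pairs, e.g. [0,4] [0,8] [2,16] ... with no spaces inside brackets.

Computing bounds per retry:
  i=0: D_i=min(5*2^0,25)=5, bounds=[0,5]
  i=1: D_i=min(5*2^1,25)=10, bounds=[0,10]
  i=2: D_i=min(5*2^2,25)=20, bounds=[0,20]
  i=3: D_i=min(5*2^3,25)=25, bounds=[0,25]
  i=4: D_i=min(5*2^4,25)=25, bounds=[0,25]
  i=5: D_i=min(5*2^5,25)=25, bounds=[0,25]
  i=6: D_i=min(5*2^6,25)=25, bounds=[0,25]
  i=7: D_i=min(5*2^7,25)=25, bounds=[0,25]
  i=8: D_i=min(5*2^8,25)=25, bounds=[0,25]

Answer: [0,5] [0,10] [0,20] [0,25] [0,25] [0,25] [0,25] [0,25] [0,25]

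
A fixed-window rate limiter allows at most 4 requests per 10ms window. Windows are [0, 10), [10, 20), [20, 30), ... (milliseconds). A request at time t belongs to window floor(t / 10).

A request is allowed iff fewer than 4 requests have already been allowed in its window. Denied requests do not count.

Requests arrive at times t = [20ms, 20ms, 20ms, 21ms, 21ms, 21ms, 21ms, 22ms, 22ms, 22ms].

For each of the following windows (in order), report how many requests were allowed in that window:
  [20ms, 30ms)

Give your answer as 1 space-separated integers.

Processing requests:
  req#1 t=20ms (window 2): ALLOW
  req#2 t=20ms (window 2): ALLOW
  req#3 t=20ms (window 2): ALLOW
  req#4 t=21ms (window 2): ALLOW
  req#5 t=21ms (window 2): DENY
  req#6 t=21ms (window 2): DENY
  req#7 t=21ms (window 2): DENY
  req#8 t=22ms (window 2): DENY
  req#9 t=22ms (window 2): DENY
  req#10 t=22ms (window 2): DENY

Allowed counts by window: 4

Answer: 4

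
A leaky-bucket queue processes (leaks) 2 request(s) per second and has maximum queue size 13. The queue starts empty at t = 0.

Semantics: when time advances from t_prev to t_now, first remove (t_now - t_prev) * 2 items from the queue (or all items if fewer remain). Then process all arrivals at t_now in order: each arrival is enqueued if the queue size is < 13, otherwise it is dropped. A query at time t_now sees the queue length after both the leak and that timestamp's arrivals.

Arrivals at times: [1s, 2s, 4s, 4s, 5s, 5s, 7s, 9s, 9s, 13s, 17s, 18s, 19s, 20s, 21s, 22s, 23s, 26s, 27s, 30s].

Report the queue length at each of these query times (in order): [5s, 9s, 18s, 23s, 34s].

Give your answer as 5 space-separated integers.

Queue lengths at query times:
  query t=5s: backlog = 2
  query t=9s: backlog = 2
  query t=18s: backlog = 1
  query t=23s: backlog = 1
  query t=34s: backlog = 0

Answer: 2 2 1 1 0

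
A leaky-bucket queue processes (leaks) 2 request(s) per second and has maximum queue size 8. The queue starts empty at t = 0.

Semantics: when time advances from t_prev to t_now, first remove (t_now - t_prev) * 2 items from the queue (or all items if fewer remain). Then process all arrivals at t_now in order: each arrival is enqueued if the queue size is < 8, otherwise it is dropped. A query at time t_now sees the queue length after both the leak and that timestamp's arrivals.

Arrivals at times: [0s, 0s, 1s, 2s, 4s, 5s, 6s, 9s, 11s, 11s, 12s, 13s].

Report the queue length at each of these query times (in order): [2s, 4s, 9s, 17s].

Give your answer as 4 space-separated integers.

Queue lengths at query times:
  query t=2s: backlog = 1
  query t=4s: backlog = 1
  query t=9s: backlog = 1
  query t=17s: backlog = 0

Answer: 1 1 1 0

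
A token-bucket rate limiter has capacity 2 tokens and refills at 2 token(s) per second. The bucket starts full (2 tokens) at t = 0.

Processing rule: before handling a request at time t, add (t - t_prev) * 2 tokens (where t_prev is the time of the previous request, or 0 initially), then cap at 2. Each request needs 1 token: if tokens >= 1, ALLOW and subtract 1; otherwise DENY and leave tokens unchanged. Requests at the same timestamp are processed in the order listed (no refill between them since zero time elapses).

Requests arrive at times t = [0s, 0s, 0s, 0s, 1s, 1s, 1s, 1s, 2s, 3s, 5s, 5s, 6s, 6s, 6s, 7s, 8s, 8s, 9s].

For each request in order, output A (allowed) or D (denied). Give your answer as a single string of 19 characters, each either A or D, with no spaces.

Simulating step by step:
  req#1 t=0s: ALLOW
  req#2 t=0s: ALLOW
  req#3 t=0s: DENY
  req#4 t=0s: DENY
  req#5 t=1s: ALLOW
  req#6 t=1s: ALLOW
  req#7 t=1s: DENY
  req#8 t=1s: DENY
  req#9 t=2s: ALLOW
  req#10 t=3s: ALLOW
  req#11 t=5s: ALLOW
  req#12 t=5s: ALLOW
  req#13 t=6s: ALLOW
  req#14 t=6s: ALLOW
  req#15 t=6s: DENY
  req#16 t=7s: ALLOW
  req#17 t=8s: ALLOW
  req#18 t=8s: ALLOW
  req#19 t=9s: ALLOW

Answer: AADDAADDAAAAAADAAAA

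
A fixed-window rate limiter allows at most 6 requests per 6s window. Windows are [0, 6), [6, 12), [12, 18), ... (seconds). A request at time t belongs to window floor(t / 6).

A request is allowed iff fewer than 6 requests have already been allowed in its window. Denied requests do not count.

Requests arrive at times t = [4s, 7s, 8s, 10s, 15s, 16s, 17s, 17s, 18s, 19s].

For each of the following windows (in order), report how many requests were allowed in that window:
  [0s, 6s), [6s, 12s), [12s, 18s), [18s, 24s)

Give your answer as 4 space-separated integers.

Answer: 1 3 4 2

Derivation:
Processing requests:
  req#1 t=4s (window 0): ALLOW
  req#2 t=7s (window 1): ALLOW
  req#3 t=8s (window 1): ALLOW
  req#4 t=10s (window 1): ALLOW
  req#5 t=15s (window 2): ALLOW
  req#6 t=16s (window 2): ALLOW
  req#7 t=17s (window 2): ALLOW
  req#8 t=17s (window 2): ALLOW
  req#9 t=18s (window 3): ALLOW
  req#10 t=19s (window 3): ALLOW

Allowed counts by window: 1 3 4 2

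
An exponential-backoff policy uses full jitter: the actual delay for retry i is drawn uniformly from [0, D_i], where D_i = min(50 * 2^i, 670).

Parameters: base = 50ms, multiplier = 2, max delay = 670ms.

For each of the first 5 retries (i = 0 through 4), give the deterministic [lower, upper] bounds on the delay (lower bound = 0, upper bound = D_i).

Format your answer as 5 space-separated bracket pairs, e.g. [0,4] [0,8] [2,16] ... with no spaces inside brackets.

Answer: [0,50] [0,100] [0,200] [0,400] [0,670]

Derivation:
Computing bounds per retry:
  i=0: D_i=min(50*2^0,670)=50, bounds=[0,50]
  i=1: D_i=min(50*2^1,670)=100, bounds=[0,100]
  i=2: D_i=min(50*2^2,670)=200, bounds=[0,200]
  i=3: D_i=min(50*2^3,670)=400, bounds=[0,400]
  i=4: D_i=min(50*2^4,670)=670, bounds=[0,670]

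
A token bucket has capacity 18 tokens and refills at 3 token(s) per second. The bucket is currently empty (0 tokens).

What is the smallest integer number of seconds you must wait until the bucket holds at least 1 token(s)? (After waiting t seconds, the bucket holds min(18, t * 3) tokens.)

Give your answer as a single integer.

Answer: 1

Derivation:
Need t * 3 >= 1, so t >= 1/3.
Smallest integer t = ceil(1/3) = 1.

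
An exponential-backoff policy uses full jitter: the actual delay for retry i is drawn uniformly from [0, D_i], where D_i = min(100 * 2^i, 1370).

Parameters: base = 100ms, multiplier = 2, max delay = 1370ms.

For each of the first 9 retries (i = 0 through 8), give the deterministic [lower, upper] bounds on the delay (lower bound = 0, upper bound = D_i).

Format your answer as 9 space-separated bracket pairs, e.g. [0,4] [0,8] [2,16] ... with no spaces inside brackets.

Answer: [0,100] [0,200] [0,400] [0,800] [0,1370] [0,1370] [0,1370] [0,1370] [0,1370]

Derivation:
Computing bounds per retry:
  i=0: D_i=min(100*2^0,1370)=100, bounds=[0,100]
  i=1: D_i=min(100*2^1,1370)=200, bounds=[0,200]
  i=2: D_i=min(100*2^2,1370)=400, bounds=[0,400]
  i=3: D_i=min(100*2^3,1370)=800, bounds=[0,800]
  i=4: D_i=min(100*2^4,1370)=1370, bounds=[0,1370]
  i=5: D_i=min(100*2^5,1370)=1370, bounds=[0,1370]
  i=6: D_i=min(100*2^6,1370)=1370, bounds=[0,1370]
  i=7: D_i=min(100*2^7,1370)=1370, bounds=[0,1370]
  i=8: D_i=min(100*2^8,1370)=1370, bounds=[0,1370]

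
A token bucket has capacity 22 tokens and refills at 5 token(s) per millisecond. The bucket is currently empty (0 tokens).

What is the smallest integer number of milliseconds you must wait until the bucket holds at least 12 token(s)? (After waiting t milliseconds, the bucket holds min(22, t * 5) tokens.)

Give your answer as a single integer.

Answer: 3

Derivation:
Need t * 5 >= 12, so t >= 12/5.
Smallest integer t = ceil(12/5) = 3.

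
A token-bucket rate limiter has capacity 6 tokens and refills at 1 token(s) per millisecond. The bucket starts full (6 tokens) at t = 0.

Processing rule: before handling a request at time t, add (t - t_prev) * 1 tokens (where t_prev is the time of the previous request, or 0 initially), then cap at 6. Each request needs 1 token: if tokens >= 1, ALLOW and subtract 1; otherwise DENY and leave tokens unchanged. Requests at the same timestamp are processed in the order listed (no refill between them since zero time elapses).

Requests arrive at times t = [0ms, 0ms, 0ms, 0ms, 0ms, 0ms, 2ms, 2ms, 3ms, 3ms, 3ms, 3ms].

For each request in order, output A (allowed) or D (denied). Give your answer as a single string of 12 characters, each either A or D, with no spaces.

Answer: AAAAAAAAADDD

Derivation:
Simulating step by step:
  req#1 t=0ms: ALLOW
  req#2 t=0ms: ALLOW
  req#3 t=0ms: ALLOW
  req#4 t=0ms: ALLOW
  req#5 t=0ms: ALLOW
  req#6 t=0ms: ALLOW
  req#7 t=2ms: ALLOW
  req#8 t=2ms: ALLOW
  req#9 t=3ms: ALLOW
  req#10 t=3ms: DENY
  req#11 t=3ms: DENY
  req#12 t=3ms: DENY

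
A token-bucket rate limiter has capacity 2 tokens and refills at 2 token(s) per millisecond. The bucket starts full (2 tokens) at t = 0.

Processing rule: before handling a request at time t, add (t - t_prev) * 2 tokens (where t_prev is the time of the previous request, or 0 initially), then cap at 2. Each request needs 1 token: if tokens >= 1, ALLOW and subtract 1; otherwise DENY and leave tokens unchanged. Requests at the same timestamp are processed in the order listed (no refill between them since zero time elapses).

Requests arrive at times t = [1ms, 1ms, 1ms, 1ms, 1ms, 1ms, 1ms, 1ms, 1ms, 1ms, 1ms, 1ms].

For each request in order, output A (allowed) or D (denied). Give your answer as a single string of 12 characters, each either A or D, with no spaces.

Simulating step by step:
  req#1 t=1ms: ALLOW
  req#2 t=1ms: ALLOW
  req#3 t=1ms: DENY
  req#4 t=1ms: DENY
  req#5 t=1ms: DENY
  req#6 t=1ms: DENY
  req#7 t=1ms: DENY
  req#8 t=1ms: DENY
  req#9 t=1ms: DENY
  req#10 t=1ms: DENY
  req#11 t=1ms: DENY
  req#12 t=1ms: DENY

Answer: AADDDDDDDDDD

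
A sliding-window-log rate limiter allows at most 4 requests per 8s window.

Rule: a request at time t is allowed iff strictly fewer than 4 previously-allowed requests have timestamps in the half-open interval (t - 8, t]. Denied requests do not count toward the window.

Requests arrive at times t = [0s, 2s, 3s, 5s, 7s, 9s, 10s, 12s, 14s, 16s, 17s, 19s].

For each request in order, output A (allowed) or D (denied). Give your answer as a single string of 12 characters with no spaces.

Answer: AAAADAAAADAA

Derivation:
Tracking allowed requests in the window:
  req#1 t=0s: ALLOW
  req#2 t=2s: ALLOW
  req#3 t=3s: ALLOW
  req#4 t=5s: ALLOW
  req#5 t=7s: DENY
  req#6 t=9s: ALLOW
  req#7 t=10s: ALLOW
  req#8 t=12s: ALLOW
  req#9 t=14s: ALLOW
  req#10 t=16s: DENY
  req#11 t=17s: ALLOW
  req#12 t=19s: ALLOW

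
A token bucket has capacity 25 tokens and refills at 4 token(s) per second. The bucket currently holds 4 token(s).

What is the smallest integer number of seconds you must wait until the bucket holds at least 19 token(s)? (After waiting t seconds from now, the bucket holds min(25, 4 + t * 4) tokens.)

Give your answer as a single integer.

Answer: 4

Derivation:
Need 4 + t * 4 >= 19, so t >= 15/4.
Smallest integer t = ceil(15/4) = 4.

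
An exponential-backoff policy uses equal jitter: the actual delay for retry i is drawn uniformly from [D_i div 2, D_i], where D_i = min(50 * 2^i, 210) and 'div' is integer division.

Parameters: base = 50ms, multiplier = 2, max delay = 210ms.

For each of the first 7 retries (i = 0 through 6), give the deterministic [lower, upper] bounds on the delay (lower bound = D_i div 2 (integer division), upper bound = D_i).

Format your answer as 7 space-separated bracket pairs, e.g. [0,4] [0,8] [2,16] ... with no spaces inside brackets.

Computing bounds per retry:
  i=0: D_i=min(50*2^0,210)=50, bounds=[25,50]
  i=1: D_i=min(50*2^1,210)=100, bounds=[50,100]
  i=2: D_i=min(50*2^2,210)=200, bounds=[100,200]
  i=3: D_i=min(50*2^3,210)=210, bounds=[105,210]
  i=4: D_i=min(50*2^4,210)=210, bounds=[105,210]
  i=5: D_i=min(50*2^5,210)=210, bounds=[105,210]
  i=6: D_i=min(50*2^6,210)=210, bounds=[105,210]

Answer: [25,50] [50,100] [100,200] [105,210] [105,210] [105,210] [105,210]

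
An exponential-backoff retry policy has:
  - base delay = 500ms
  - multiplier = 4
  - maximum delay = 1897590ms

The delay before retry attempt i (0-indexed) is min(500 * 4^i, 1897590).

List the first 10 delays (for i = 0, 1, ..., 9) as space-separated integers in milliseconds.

Computing each delay:
  i=0: min(500*4^0, 1897590) = 500
  i=1: min(500*4^1, 1897590) = 2000
  i=2: min(500*4^2, 1897590) = 8000
  i=3: min(500*4^3, 1897590) = 32000
  i=4: min(500*4^4, 1897590) = 128000
  i=5: min(500*4^5, 1897590) = 512000
  i=6: min(500*4^6, 1897590) = 1897590
  i=7: min(500*4^7, 1897590) = 1897590
  i=8: min(500*4^8, 1897590) = 1897590
  i=9: min(500*4^9, 1897590) = 1897590

Answer: 500 2000 8000 32000 128000 512000 1897590 1897590 1897590 1897590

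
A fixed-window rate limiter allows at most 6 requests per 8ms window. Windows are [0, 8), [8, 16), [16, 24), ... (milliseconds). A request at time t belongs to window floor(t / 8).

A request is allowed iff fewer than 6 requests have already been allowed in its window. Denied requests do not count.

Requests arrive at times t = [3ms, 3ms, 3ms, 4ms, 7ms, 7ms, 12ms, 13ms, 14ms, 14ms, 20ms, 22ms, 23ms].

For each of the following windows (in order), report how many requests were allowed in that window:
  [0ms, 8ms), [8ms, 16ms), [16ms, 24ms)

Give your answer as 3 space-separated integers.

Processing requests:
  req#1 t=3ms (window 0): ALLOW
  req#2 t=3ms (window 0): ALLOW
  req#3 t=3ms (window 0): ALLOW
  req#4 t=4ms (window 0): ALLOW
  req#5 t=7ms (window 0): ALLOW
  req#6 t=7ms (window 0): ALLOW
  req#7 t=12ms (window 1): ALLOW
  req#8 t=13ms (window 1): ALLOW
  req#9 t=14ms (window 1): ALLOW
  req#10 t=14ms (window 1): ALLOW
  req#11 t=20ms (window 2): ALLOW
  req#12 t=22ms (window 2): ALLOW
  req#13 t=23ms (window 2): ALLOW

Allowed counts by window: 6 4 3

Answer: 6 4 3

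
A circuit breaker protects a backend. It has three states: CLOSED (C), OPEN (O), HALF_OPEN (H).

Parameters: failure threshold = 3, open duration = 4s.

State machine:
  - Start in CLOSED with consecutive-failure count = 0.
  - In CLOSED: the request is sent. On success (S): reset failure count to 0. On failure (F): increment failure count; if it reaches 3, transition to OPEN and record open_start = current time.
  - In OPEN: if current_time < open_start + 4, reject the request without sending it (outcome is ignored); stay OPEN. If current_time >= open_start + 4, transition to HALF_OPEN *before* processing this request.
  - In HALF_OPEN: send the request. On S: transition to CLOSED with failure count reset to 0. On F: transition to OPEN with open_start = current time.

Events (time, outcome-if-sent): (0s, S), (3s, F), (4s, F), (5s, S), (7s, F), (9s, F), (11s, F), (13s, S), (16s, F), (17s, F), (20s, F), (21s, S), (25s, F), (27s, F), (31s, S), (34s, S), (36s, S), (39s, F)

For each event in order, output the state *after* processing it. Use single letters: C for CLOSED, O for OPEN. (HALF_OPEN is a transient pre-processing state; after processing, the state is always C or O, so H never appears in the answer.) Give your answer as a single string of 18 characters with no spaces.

State after each event:
  event#1 t=0s outcome=S: state=CLOSED
  event#2 t=3s outcome=F: state=CLOSED
  event#3 t=4s outcome=F: state=CLOSED
  event#4 t=5s outcome=S: state=CLOSED
  event#5 t=7s outcome=F: state=CLOSED
  event#6 t=9s outcome=F: state=CLOSED
  event#7 t=11s outcome=F: state=OPEN
  event#8 t=13s outcome=S: state=OPEN
  event#9 t=16s outcome=F: state=OPEN
  event#10 t=17s outcome=F: state=OPEN
  event#11 t=20s outcome=F: state=OPEN
  event#12 t=21s outcome=S: state=OPEN
  event#13 t=25s outcome=F: state=OPEN
  event#14 t=27s outcome=F: state=OPEN
  event#15 t=31s outcome=S: state=CLOSED
  event#16 t=34s outcome=S: state=CLOSED
  event#17 t=36s outcome=S: state=CLOSED
  event#18 t=39s outcome=F: state=CLOSED

Answer: CCCCCCOOOOOOOOCCCC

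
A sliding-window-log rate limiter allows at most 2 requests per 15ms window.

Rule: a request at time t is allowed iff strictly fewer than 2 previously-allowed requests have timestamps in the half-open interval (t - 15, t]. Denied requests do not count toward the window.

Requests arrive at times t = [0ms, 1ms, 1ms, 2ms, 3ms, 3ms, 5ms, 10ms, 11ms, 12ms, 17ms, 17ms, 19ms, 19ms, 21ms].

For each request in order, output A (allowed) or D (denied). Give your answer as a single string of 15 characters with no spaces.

Tracking allowed requests in the window:
  req#1 t=0ms: ALLOW
  req#2 t=1ms: ALLOW
  req#3 t=1ms: DENY
  req#4 t=2ms: DENY
  req#5 t=3ms: DENY
  req#6 t=3ms: DENY
  req#7 t=5ms: DENY
  req#8 t=10ms: DENY
  req#9 t=11ms: DENY
  req#10 t=12ms: DENY
  req#11 t=17ms: ALLOW
  req#12 t=17ms: ALLOW
  req#13 t=19ms: DENY
  req#14 t=19ms: DENY
  req#15 t=21ms: DENY

Answer: AADDDDDDDDAADDD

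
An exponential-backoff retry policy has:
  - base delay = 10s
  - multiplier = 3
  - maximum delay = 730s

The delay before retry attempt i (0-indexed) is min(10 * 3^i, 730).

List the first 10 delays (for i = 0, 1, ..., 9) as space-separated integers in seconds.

Computing each delay:
  i=0: min(10*3^0, 730) = 10
  i=1: min(10*3^1, 730) = 30
  i=2: min(10*3^2, 730) = 90
  i=3: min(10*3^3, 730) = 270
  i=4: min(10*3^4, 730) = 730
  i=5: min(10*3^5, 730) = 730
  i=6: min(10*3^6, 730) = 730
  i=7: min(10*3^7, 730) = 730
  i=8: min(10*3^8, 730) = 730
  i=9: min(10*3^9, 730) = 730

Answer: 10 30 90 270 730 730 730 730 730 730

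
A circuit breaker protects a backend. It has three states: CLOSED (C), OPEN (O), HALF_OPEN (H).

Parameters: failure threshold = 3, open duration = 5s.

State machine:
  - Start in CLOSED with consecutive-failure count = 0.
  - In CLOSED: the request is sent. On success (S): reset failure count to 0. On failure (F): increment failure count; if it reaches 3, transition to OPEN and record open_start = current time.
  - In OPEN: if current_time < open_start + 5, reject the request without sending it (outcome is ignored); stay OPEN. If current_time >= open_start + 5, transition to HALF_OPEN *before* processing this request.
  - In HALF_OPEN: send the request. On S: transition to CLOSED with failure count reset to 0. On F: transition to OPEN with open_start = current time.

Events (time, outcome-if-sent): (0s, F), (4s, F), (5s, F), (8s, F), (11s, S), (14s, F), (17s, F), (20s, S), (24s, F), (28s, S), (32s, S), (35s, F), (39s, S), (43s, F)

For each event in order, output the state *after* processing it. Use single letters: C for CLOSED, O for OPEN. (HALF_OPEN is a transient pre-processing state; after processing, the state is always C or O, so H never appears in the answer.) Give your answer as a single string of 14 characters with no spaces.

State after each event:
  event#1 t=0s outcome=F: state=CLOSED
  event#2 t=4s outcome=F: state=CLOSED
  event#3 t=5s outcome=F: state=OPEN
  event#4 t=8s outcome=F: state=OPEN
  event#5 t=11s outcome=S: state=CLOSED
  event#6 t=14s outcome=F: state=CLOSED
  event#7 t=17s outcome=F: state=CLOSED
  event#8 t=20s outcome=S: state=CLOSED
  event#9 t=24s outcome=F: state=CLOSED
  event#10 t=28s outcome=S: state=CLOSED
  event#11 t=32s outcome=S: state=CLOSED
  event#12 t=35s outcome=F: state=CLOSED
  event#13 t=39s outcome=S: state=CLOSED
  event#14 t=43s outcome=F: state=CLOSED

Answer: CCOOCCCCCCCCCC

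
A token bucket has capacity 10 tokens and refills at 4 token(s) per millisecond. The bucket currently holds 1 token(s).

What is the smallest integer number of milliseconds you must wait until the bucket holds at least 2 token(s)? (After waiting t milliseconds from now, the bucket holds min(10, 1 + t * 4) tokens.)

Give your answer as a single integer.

Answer: 1

Derivation:
Need 1 + t * 4 >= 2, so t >= 1/4.
Smallest integer t = ceil(1/4) = 1.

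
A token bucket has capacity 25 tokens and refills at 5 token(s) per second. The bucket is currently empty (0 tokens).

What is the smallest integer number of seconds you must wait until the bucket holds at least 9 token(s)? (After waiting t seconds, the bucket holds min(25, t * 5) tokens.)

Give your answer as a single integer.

Need t * 5 >= 9, so t >= 9/5.
Smallest integer t = ceil(9/5) = 2.

Answer: 2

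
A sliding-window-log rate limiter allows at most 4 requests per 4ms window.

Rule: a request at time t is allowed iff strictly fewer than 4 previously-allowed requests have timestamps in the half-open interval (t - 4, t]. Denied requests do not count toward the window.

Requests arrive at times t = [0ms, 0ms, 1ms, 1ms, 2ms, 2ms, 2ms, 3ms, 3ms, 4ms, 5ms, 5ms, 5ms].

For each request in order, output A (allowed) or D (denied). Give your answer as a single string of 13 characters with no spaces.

Answer: AAAADDDDDAAAA

Derivation:
Tracking allowed requests in the window:
  req#1 t=0ms: ALLOW
  req#2 t=0ms: ALLOW
  req#3 t=1ms: ALLOW
  req#4 t=1ms: ALLOW
  req#5 t=2ms: DENY
  req#6 t=2ms: DENY
  req#7 t=2ms: DENY
  req#8 t=3ms: DENY
  req#9 t=3ms: DENY
  req#10 t=4ms: ALLOW
  req#11 t=5ms: ALLOW
  req#12 t=5ms: ALLOW
  req#13 t=5ms: ALLOW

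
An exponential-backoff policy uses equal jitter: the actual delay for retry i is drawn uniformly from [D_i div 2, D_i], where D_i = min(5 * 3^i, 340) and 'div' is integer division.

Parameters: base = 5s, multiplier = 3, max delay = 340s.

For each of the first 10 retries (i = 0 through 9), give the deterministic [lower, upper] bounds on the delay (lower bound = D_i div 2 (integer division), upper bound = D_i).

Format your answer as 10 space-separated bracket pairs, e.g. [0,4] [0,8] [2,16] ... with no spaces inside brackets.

Computing bounds per retry:
  i=0: D_i=min(5*3^0,340)=5, bounds=[2,5]
  i=1: D_i=min(5*3^1,340)=15, bounds=[7,15]
  i=2: D_i=min(5*3^2,340)=45, bounds=[22,45]
  i=3: D_i=min(5*3^3,340)=135, bounds=[67,135]
  i=4: D_i=min(5*3^4,340)=340, bounds=[170,340]
  i=5: D_i=min(5*3^5,340)=340, bounds=[170,340]
  i=6: D_i=min(5*3^6,340)=340, bounds=[170,340]
  i=7: D_i=min(5*3^7,340)=340, bounds=[170,340]
  i=8: D_i=min(5*3^8,340)=340, bounds=[170,340]
  i=9: D_i=min(5*3^9,340)=340, bounds=[170,340]

Answer: [2,5] [7,15] [22,45] [67,135] [170,340] [170,340] [170,340] [170,340] [170,340] [170,340]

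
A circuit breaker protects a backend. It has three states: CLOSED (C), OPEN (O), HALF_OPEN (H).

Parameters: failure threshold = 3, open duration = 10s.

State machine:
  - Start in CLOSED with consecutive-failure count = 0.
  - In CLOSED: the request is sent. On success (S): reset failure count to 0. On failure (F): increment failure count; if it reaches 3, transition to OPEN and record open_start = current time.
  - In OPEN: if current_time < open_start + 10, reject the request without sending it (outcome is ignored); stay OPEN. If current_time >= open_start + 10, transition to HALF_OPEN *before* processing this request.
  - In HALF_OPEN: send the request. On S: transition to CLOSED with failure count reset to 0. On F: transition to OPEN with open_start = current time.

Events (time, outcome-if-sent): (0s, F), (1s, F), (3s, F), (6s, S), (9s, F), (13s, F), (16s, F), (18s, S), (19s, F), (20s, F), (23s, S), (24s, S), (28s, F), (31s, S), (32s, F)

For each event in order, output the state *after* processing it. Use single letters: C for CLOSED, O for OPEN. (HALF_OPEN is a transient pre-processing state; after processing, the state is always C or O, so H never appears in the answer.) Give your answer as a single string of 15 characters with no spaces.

Answer: CCOOOOOOOOCCCCC

Derivation:
State after each event:
  event#1 t=0s outcome=F: state=CLOSED
  event#2 t=1s outcome=F: state=CLOSED
  event#3 t=3s outcome=F: state=OPEN
  event#4 t=6s outcome=S: state=OPEN
  event#5 t=9s outcome=F: state=OPEN
  event#6 t=13s outcome=F: state=OPEN
  event#7 t=16s outcome=F: state=OPEN
  event#8 t=18s outcome=S: state=OPEN
  event#9 t=19s outcome=F: state=OPEN
  event#10 t=20s outcome=F: state=OPEN
  event#11 t=23s outcome=S: state=CLOSED
  event#12 t=24s outcome=S: state=CLOSED
  event#13 t=28s outcome=F: state=CLOSED
  event#14 t=31s outcome=S: state=CLOSED
  event#15 t=32s outcome=F: state=CLOSED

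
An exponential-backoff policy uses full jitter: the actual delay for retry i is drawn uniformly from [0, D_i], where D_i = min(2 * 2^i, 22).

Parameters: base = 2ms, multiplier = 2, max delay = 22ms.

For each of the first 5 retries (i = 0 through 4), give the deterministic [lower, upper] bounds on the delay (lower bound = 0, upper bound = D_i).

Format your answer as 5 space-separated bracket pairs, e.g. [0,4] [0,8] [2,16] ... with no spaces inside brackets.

Answer: [0,2] [0,4] [0,8] [0,16] [0,22]

Derivation:
Computing bounds per retry:
  i=0: D_i=min(2*2^0,22)=2, bounds=[0,2]
  i=1: D_i=min(2*2^1,22)=4, bounds=[0,4]
  i=2: D_i=min(2*2^2,22)=8, bounds=[0,8]
  i=3: D_i=min(2*2^3,22)=16, bounds=[0,16]
  i=4: D_i=min(2*2^4,22)=22, bounds=[0,22]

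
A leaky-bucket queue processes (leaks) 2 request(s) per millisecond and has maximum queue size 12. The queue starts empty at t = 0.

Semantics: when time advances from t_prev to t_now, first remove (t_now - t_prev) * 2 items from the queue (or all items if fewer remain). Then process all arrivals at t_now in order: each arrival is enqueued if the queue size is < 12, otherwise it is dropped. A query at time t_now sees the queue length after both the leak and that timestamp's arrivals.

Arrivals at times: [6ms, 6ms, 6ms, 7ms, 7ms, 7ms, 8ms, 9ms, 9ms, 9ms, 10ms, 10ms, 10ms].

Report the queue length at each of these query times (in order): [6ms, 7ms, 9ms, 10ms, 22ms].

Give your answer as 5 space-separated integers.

Queue lengths at query times:
  query t=6ms: backlog = 3
  query t=7ms: backlog = 4
  query t=9ms: backlog = 4
  query t=10ms: backlog = 5
  query t=22ms: backlog = 0

Answer: 3 4 4 5 0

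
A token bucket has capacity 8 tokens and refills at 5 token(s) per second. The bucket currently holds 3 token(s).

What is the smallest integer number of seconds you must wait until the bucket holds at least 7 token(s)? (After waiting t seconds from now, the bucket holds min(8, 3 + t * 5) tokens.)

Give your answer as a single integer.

Need 3 + t * 5 >= 7, so t >= 4/5.
Smallest integer t = ceil(4/5) = 1.

Answer: 1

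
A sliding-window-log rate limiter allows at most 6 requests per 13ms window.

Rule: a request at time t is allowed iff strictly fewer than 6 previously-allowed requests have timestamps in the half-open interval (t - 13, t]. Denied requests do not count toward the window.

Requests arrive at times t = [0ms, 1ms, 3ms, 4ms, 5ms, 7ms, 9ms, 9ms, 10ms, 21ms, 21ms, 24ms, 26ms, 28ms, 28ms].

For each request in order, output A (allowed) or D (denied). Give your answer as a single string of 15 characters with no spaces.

Answer: AAAAAADDDAAAAAA

Derivation:
Tracking allowed requests in the window:
  req#1 t=0ms: ALLOW
  req#2 t=1ms: ALLOW
  req#3 t=3ms: ALLOW
  req#4 t=4ms: ALLOW
  req#5 t=5ms: ALLOW
  req#6 t=7ms: ALLOW
  req#7 t=9ms: DENY
  req#8 t=9ms: DENY
  req#9 t=10ms: DENY
  req#10 t=21ms: ALLOW
  req#11 t=21ms: ALLOW
  req#12 t=24ms: ALLOW
  req#13 t=26ms: ALLOW
  req#14 t=28ms: ALLOW
  req#15 t=28ms: ALLOW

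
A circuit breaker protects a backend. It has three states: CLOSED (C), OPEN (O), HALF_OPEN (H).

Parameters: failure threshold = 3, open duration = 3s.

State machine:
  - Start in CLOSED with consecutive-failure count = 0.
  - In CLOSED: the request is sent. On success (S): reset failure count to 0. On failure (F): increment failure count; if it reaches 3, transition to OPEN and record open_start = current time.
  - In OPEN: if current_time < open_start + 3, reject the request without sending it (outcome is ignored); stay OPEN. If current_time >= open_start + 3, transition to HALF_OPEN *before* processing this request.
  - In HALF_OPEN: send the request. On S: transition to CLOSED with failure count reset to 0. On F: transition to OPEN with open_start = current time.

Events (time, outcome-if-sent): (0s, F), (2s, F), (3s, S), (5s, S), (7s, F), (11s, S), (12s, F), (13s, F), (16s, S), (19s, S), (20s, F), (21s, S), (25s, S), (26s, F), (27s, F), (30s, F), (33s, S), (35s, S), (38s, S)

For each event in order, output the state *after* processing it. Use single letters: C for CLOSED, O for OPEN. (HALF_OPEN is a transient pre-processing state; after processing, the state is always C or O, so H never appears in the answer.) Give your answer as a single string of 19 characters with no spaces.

Answer: CCCCCCCCCCCCCCCOCCC

Derivation:
State after each event:
  event#1 t=0s outcome=F: state=CLOSED
  event#2 t=2s outcome=F: state=CLOSED
  event#3 t=3s outcome=S: state=CLOSED
  event#4 t=5s outcome=S: state=CLOSED
  event#5 t=7s outcome=F: state=CLOSED
  event#6 t=11s outcome=S: state=CLOSED
  event#7 t=12s outcome=F: state=CLOSED
  event#8 t=13s outcome=F: state=CLOSED
  event#9 t=16s outcome=S: state=CLOSED
  event#10 t=19s outcome=S: state=CLOSED
  event#11 t=20s outcome=F: state=CLOSED
  event#12 t=21s outcome=S: state=CLOSED
  event#13 t=25s outcome=S: state=CLOSED
  event#14 t=26s outcome=F: state=CLOSED
  event#15 t=27s outcome=F: state=CLOSED
  event#16 t=30s outcome=F: state=OPEN
  event#17 t=33s outcome=S: state=CLOSED
  event#18 t=35s outcome=S: state=CLOSED
  event#19 t=38s outcome=S: state=CLOSED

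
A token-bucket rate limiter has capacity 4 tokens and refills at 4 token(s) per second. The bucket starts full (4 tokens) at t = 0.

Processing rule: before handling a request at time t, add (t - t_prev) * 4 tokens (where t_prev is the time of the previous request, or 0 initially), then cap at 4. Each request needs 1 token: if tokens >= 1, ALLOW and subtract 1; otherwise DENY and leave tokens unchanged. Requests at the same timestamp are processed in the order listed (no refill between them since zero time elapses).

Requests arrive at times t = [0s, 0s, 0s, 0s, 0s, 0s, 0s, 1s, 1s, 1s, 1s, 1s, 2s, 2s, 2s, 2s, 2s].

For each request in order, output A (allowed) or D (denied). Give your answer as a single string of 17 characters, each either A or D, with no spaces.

Answer: AAAADDDAAAADAAAAD

Derivation:
Simulating step by step:
  req#1 t=0s: ALLOW
  req#2 t=0s: ALLOW
  req#3 t=0s: ALLOW
  req#4 t=0s: ALLOW
  req#5 t=0s: DENY
  req#6 t=0s: DENY
  req#7 t=0s: DENY
  req#8 t=1s: ALLOW
  req#9 t=1s: ALLOW
  req#10 t=1s: ALLOW
  req#11 t=1s: ALLOW
  req#12 t=1s: DENY
  req#13 t=2s: ALLOW
  req#14 t=2s: ALLOW
  req#15 t=2s: ALLOW
  req#16 t=2s: ALLOW
  req#17 t=2s: DENY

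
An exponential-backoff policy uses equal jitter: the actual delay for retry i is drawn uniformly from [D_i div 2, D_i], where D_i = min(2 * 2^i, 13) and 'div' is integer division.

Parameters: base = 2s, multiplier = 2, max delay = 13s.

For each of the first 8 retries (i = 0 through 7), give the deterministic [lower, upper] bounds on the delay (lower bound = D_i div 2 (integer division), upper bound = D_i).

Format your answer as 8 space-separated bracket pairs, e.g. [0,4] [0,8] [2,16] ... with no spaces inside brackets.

Computing bounds per retry:
  i=0: D_i=min(2*2^0,13)=2, bounds=[1,2]
  i=1: D_i=min(2*2^1,13)=4, bounds=[2,4]
  i=2: D_i=min(2*2^2,13)=8, bounds=[4,8]
  i=3: D_i=min(2*2^3,13)=13, bounds=[6,13]
  i=4: D_i=min(2*2^4,13)=13, bounds=[6,13]
  i=5: D_i=min(2*2^5,13)=13, bounds=[6,13]
  i=6: D_i=min(2*2^6,13)=13, bounds=[6,13]
  i=7: D_i=min(2*2^7,13)=13, bounds=[6,13]

Answer: [1,2] [2,4] [4,8] [6,13] [6,13] [6,13] [6,13] [6,13]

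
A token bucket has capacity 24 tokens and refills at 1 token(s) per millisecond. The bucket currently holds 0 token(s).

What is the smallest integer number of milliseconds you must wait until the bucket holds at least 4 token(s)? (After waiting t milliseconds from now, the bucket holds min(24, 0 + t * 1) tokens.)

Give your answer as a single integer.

Need 0 + t * 1 >= 4, so t >= 4/1.
Smallest integer t = ceil(4/1) = 4.

Answer: 4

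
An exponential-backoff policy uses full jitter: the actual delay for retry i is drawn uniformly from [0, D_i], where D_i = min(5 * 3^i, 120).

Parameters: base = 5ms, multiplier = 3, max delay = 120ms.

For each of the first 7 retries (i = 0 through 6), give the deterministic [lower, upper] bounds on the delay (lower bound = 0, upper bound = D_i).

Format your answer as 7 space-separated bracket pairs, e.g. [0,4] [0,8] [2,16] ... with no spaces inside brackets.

Answer: [0,5] [0,15] [0,45] [0,120] [0,120] [0,120] [0,120]

Derivation:
Computing bounds per retry:
  i=0: D_i=min(5*3^0,120)=5, bounds=[0,5]
  i=1: D_i=min(5*3^1,120)=15, bounds=[0,15]
  i=2: D_i=min(5*3^2,120)=45, bounds=[0,45]
  i=3: D_i=min(5*3^3,120)=120, bounds=[0,120]
  i=4: D_i=min(5*3^4,120)=120, bounds=[0,120]
  i=5: D_i=min(5*3^5,120)=120, bounds=[0,120]
  i=6: D_i=min(5*3^6,120)=120, bounds=[0,120]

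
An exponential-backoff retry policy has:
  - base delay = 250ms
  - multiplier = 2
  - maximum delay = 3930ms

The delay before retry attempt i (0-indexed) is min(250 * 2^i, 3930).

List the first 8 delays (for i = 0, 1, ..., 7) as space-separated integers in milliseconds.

Computing each delay:
  i=0: min(250*2^0, 3930) = 250
  i=1: min(250*2^1, 3930) = 500
  i=2: min(250*2^2, 3930) = 1000
  i=3: min(250*2^3, 3930) = 2000
  i=4: min(250*2^4, 3930) = 3930
  i=5: min(250*2^5, 3930) = 3930
  i=6: min(250*2^6, 3930) = 3930
  i=7: min(250*2^7, 3930) = 3930

Answer: 250 500 1000 2000 3930 3930 3930 3930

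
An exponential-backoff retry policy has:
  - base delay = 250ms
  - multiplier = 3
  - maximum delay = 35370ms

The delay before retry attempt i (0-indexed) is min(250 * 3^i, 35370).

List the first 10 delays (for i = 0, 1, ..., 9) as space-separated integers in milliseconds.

Answer: 250 750 2250 6750 20250 35370 35370 35370 35370 35370

Derivation:
Computing each delay:
  i=0: min(250*3^0, 35370) = 250
  i=1: min(250*3^1, 35370) = 750
  i=2: min(250*3^2, 35370) = 2250
  i=3: min(250*3^3, 35370) = 6750
  i=4: min(250*3^4, 35370) = 20250
  i=5: min(250*3^5, 35370) = 35370
  i=6: min(250*3^6, 35370) = 35370
  i=7: min(250*3^7, 35370) = 35370
  i=8: min(250*3^8, 35370) = 35370
  i=9: min(250*3^9, 35370) = 35370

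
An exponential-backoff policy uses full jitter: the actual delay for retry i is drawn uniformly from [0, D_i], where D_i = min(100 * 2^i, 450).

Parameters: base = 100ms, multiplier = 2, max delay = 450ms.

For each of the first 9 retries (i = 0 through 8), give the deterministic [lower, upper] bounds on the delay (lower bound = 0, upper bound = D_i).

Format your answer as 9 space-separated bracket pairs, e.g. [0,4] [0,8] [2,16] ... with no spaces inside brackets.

Answer: [0,100] [0,200] [0,400] [0,450] [0,450] [0,450] [0,450] [0,450] [0,450]

Derivation:
Computing bounds per retry:
  i=0: D_i=min(100*2^0,450)=100, bounds=[0,100]
  i=1: D_i=min(100*2^1,450)=200, bounds=[0,200]
  i=2: D_i=min(100*2^2,450)=400, bounds=[0,400]
  i=3: D_i=min(100*2^3,450)=450, bounds=[0,450]
  i=4: D_i=min(100*2^4,450)=450, bounds=[0,450]
  i=5: D_i=min(100*2^5,450)=450, bounds=[0,450]
  i=6: D_i=min(100*2^6,450)=450, bounds=[0,450]
  i=7: D_i=min(100*2^7,450)=450, bounds=[0,450]
  i=8: D_i=min(100*2^8,450)=450, bounds=[0,450]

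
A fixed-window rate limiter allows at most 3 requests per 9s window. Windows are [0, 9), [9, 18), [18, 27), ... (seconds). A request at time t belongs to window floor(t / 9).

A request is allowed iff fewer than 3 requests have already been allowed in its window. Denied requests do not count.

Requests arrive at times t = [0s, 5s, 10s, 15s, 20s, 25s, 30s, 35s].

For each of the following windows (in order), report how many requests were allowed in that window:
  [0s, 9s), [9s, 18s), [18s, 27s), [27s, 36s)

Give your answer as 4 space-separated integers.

Processing requests:
  req#1 t=0s (window 0): ALLOW
  req#2 t=5s (window 0): ALLOW
  req#3 t=10s (window 1): ALLOW
  req#4 t=15s (window 1): ALLOW
  req#5 t=20s (window 2): ALLOW
  req#6 t=25s (window 2): ALLOW
  req#7 t=30s (window 3): ALLOW
  req#8 t=35s (window 3): ALLOW

Allowed counts by window: 2 2 2 2

Answer: 2 2 2 2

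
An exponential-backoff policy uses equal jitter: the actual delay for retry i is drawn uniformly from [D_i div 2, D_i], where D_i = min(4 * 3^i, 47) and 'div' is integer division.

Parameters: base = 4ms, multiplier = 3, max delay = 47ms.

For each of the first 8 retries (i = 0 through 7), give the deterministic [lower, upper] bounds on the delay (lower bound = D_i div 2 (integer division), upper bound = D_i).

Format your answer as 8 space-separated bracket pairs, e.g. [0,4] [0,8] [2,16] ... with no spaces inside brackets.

Answer: [2,4] [6,12] [18,36] [23,47] [23,47] [23,47] [23,47] [23,47]

Derivation:
Computing bounds per retry:
  i=0: D_i=min(4*3^0,47)=4, bounds=[2,4]
  i=1: D_i=min(4*3^1,47)=12, bounds=[6,12]
  i=2: D_i=min(4*3^2,47)=36, bounds=[18,36]
  i=3: D_i=min(4*3^3,47)=47, bounds=[23,47]
  i=4: D_i=min(4*3^4,47)=47, bounds=[23,47]
  i=5: D_i=min(4*3^5,47)=47, bounds=[23,47]
  i=6: D_i=min(4*3^6,47)=47, bounds=[23,47]
  i=7: D_i=min(4*3^7,47)=47, bounds=[23,47]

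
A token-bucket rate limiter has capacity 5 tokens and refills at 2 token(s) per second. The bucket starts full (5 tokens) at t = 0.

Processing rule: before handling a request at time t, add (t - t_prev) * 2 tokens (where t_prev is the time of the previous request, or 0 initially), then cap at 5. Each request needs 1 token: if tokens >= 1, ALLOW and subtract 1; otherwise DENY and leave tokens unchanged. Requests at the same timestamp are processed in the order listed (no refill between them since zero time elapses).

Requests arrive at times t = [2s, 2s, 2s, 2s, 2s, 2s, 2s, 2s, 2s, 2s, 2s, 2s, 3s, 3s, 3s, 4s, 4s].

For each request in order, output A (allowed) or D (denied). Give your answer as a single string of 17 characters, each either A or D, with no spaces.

Answer: AAAAADDDDDDDAADAA

Derivation:
Simulating step by step:
  req#1 t=2s: ALLOW
  req#2 t=2s: ALLOW
  req#3 t=2s: ALLOW
  req#4 t=2s: ALLOW
  req#5 t=2s: ALLOW
  req#6 t=2s: DENY
  req#7 t=2s: DENY
  req#8 t=2s: DENY
  req#9 t=2s: DENY
  req#10 t=2s: DENY
  req#11 t=2s: DENY
  req#12 t=2s: DENY
  req#13 t=3s: ALLOW
  req#14 t=3s: ALLOW
  req#15 t=3s: DENY
  req#16 t=4s: ALLOW
  req#17 t=4s: ALLOW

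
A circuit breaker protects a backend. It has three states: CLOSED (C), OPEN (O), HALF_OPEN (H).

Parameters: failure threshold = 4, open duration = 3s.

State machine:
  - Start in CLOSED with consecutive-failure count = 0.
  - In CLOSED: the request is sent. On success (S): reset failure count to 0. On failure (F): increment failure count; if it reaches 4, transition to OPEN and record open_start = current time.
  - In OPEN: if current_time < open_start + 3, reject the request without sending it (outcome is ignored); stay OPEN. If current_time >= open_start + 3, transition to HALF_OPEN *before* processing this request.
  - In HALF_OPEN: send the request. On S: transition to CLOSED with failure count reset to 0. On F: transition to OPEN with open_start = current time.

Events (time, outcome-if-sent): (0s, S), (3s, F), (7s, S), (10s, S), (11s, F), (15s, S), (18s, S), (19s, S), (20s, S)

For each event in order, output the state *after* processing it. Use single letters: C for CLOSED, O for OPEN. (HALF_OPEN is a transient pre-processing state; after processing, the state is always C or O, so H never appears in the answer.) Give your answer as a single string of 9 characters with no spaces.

State after each event:
  event#1 t=0s outcome=S: state=CLOSED
  event#2 t=3s outcome=F: state=CLOSED
  event#3 t=7s outcome=S: state=CLOSED
  event#4 t=10s outcome=S: state=CLOSED
  event#5 t=11s outcome=F: state=CLOSED
  event#6 t=15s outcome=S: state=CLOSED
  event#7 t=18s outcome=S: state=CLOSED
  event#8 t=19s outcome=S: state=CLOSED
  event#9 t=20s outcome=S: state=CLOSED

Answer: CCCCCCCCC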